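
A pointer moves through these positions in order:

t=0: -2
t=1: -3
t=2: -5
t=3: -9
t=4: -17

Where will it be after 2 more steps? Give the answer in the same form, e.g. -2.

The jumps are -1, -2, -4, -8 — a geometric progression with ratio 2.
step 5: -17 − 16 → -33
step 6: -33 − 32 → -65

-65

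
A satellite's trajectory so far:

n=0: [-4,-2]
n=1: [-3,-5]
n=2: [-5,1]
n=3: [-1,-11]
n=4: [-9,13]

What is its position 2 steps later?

Step-to-step displacements: [+1,-3], [-2,+6], [+4,-12], [-8,+24]; each is -2× the previous.
step 5: [-9,13] + [+16,-48] → [7,-35]
step 6: [7,-35] + [-32,+96] → [-25,61]

[-25,61]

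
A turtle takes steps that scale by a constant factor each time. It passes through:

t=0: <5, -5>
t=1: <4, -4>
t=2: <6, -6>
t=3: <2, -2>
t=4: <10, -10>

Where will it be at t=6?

<26, -26>

Step-to-step displacements: <-1, +1>, <+2, -2>, <-4, +4>, <+8, -8>; each is -2× the previous.
step 5: <10, -10> + <-16, +16> → <-6, 6>
step 6: <-6, 6> + <+32, -32> → <26, -26>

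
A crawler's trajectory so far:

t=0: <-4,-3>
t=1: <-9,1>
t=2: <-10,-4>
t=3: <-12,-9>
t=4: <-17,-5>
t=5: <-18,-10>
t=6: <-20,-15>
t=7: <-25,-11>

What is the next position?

Differencing gives <-5,+4>, <-1,-5>, <-2,-5>, <-5,+4>, <-1,-5>, <-2,-5>, <-5,+4>. This is the pattern <-5,+4>, <-1,-5>, <-2,-5> repeated.
step 8: apply <-1,-5> → <-26,-16>

<-26,-16>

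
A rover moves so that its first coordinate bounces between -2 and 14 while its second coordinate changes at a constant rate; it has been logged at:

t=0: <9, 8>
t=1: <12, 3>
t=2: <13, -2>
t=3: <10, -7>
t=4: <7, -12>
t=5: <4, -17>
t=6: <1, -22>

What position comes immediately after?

<-2, -27>

The first coordinate travels 3 per step and bounces off the walls at -2 and 14.
  step 7: 1 → -2
The second coordinate changes by -5 each step: at step 7 it is -27.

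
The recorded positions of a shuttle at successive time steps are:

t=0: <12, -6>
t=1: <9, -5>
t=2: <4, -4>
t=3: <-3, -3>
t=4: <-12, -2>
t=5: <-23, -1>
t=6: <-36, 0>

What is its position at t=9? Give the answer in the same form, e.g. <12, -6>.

<-87, 3>

Taking differences between consecutive positions: <-3, +1>, <-5, +1>, <-7, +1>, <-9, +1>, <-11, +1>, <-13, +1>. These grow by <-2, +0> each step.
step 7: <-36, 0> + <-15, +1> → <-51, 1>
step 8: <-51, 1> + <-17, +1> → <-68, 2>
step 9: <-68, 2> + <-19, +1> → <-87, 3>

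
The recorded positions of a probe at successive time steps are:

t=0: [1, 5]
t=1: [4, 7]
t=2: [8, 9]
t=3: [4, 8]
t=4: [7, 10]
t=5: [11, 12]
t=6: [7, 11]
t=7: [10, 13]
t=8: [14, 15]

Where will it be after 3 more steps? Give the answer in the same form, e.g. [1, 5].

The moves between consecutive positions are [+3, +2], [+4, +2], [-4, -1], [+3, +2], [+4, +2], [-4, -1], [+3, +2], [+4, +2]; they repeat the 3-cycle [[+3, +2], [+4, +2], [-4, -1]].
step 9: apply [-4, -1] → [10, 14]
step 10: apply [+3, +2] → [13, 16]
step 11: apply [+4, +2] → [17, 18]

[17, 18]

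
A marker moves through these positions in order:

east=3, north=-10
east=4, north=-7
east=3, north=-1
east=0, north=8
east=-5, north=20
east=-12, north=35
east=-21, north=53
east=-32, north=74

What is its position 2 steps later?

east=-60, north=125

First differences are (+1, +3), (-1, +6), (-3, +9), (-5, +12), (-7, +15), (-9, +18), (-11, +21); their common second difference is (-2, +3) (constant acceleration).
step 8: east=-32, north=74 + (-13, +24) → east=-45, north=98
step 9: east=-45, north=98 + (-15, +27) → east=-60, north=125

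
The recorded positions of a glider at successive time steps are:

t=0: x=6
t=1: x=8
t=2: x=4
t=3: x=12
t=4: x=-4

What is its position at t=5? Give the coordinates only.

Consecutive displacements +2, -4, +8, -16 scale by a factor of -2 each step.
step 5: -4 + 32 → x=28

x=28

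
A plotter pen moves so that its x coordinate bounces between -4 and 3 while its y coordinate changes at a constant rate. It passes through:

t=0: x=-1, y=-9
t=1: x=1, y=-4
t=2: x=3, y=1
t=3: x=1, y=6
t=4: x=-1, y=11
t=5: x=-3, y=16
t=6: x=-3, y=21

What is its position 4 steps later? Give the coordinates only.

x=1, y=41

The x coordinate travels 2 per step and bounces off the walls at -4 and 3.
  step 7: -3 → -1
  step 8: -1 → 1
  step 9: 1 → 3
  step 10: 3 → 1
The y coordinate changes by +5 each step: at step 10 it is 41.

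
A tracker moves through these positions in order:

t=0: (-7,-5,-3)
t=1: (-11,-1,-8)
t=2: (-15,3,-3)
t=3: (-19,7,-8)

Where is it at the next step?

(-23,11,-3)

The first coordinate changes by -4 each step, so at step 4 it is -7 + 4·(-4) = -23.
The second coordinate changes by +4 each step, so at step 4 it is -5 + 4·(4) = 11.
The third coordinate repeats the cycle [-3, -8] with period 2; step 4 mod 2 = 0, giving -3.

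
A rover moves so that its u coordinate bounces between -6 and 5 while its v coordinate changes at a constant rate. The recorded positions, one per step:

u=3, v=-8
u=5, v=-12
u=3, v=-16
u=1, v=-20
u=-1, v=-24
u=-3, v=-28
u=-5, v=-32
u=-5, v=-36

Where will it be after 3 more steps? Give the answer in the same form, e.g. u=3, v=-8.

u=1, v=-48

The u coordinate travels 2 per step and bounces off the walls at -6 and 5.
  step 8: -5 → -3
  step 9: -3 → -1
  step 10: -1 → 1
The v coordinate changes by -4 each step: at step 10 it is -48.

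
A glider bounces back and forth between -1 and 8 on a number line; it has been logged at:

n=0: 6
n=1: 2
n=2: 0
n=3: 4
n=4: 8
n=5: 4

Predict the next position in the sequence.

The value travels 4 per step and bounces off the walls at -1 and 8.
  step 6: 4 → 0

0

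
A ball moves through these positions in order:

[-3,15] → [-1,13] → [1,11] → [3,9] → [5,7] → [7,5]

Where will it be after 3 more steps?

[13,-1]

Constant displacement of [+2,-2] per step.
step 6: [7,5] + [+2,-2] → [9,3]
step 7: [9,3] + [+2,-2] → [11,1]
step 8: [11,1] + [+2,-2] → [13,-1]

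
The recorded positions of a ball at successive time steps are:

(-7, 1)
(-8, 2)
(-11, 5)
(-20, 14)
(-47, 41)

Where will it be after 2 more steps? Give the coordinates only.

(-371, 365)

The jumps are (-1, +1), (-3, +3), (-9, +9), (-27, +27) — a geometric progression with ratio 3.
step 5: (-47, 41) + (-81, +81) → (-128, 122)
step 6: (-128, 122) + (-243, +243) → (-371, 365)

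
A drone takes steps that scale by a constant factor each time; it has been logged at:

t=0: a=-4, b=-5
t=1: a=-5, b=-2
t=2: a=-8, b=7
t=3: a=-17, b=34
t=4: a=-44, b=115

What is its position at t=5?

Step-to-step displacements: (-1,+3), (-3,+9), (-9,+27), (-27,+81); each is 3× the previous.
step 5: a=-44, b=115 + (-81,+243) → a=-125, b=358

a=-125, b=358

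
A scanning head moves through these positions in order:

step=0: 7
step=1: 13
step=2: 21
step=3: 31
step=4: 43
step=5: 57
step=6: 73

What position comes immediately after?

91

Successive displacements: +6, +8, +10, +12, +14, +16 — each changes by +2.
step 7: 73 + 18 → 91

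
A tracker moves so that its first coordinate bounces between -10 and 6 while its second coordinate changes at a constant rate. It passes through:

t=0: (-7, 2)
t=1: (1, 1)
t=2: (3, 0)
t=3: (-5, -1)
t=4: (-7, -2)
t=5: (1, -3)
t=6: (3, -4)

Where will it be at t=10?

The first coordinate travels 8 per step and bounces off the walls at -10 and 6.
  step 7: 3 → -5
  step 8: -5 → -7
  step 9: -7 → 1
  step 10: 1 → 3
The second coordinate changes by -1 each step: at step 10 it is -8.

(3, -8)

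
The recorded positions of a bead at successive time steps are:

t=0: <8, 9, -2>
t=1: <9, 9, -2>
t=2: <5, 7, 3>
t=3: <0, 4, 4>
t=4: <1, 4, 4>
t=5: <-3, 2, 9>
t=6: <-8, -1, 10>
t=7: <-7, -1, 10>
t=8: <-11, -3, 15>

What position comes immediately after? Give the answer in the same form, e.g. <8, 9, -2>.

<-16, -6, 16>

The moves between consecutive positions are <+1, +0, +0>, <-4, -2, +5>, <-5, -3, +1>, <+1, +0, +0>, <-4, -2, +5>, <-5, -3, +1>, <+1, +0, +0>, <-4, -2, +5>; they repeat the 3-cycle [<+1, +0, +0>, <-4, -2, +5>, <-5, -3, +1>].
step 9: apply <-5, -3, +1> → <-16, -6, 16>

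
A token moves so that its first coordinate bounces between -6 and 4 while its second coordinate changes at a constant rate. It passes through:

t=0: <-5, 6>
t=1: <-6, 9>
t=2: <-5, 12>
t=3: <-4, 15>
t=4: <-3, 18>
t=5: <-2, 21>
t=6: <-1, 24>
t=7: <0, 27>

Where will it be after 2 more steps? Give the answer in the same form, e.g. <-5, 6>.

<2, 33>

The first coordinate travels 1 per step and bounces off the walls at -6 and 4.
  step 8: 0 → 1
  step 9: 1 → 2
The second coordinate changes by +3 each step: at step 9 it is 33.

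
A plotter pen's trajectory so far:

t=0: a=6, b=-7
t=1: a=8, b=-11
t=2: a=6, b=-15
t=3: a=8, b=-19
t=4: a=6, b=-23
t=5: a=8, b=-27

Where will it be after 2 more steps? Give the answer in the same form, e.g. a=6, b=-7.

a=8, b=-35

The a coordinate repeats the cycle [6, 8] with period 2; step 7 mod 2 = 1, giving 8.
The b coordinate changes by -4 each step, so at step 7 it is -7 + 7·(-4) = -35.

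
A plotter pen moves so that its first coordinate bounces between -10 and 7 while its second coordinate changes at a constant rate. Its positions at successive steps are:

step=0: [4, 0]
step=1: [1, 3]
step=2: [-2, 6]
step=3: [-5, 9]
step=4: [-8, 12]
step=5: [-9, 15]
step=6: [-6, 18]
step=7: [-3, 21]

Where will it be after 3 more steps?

[6, 30]

The first coordinate reflects between -10 and 7, moving 3 per step.
  step 8: -3 → 0
  step 9: 0 → 3
  step 10: 3 → 6
The second coordinate changes by +3 each step: at step 10 it is 30.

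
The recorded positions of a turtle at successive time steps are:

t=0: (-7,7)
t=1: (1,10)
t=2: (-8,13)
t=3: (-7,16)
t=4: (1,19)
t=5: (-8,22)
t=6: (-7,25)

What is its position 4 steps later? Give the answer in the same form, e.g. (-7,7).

First: cycles through -7, 1, -8 every 3 steps. Step 10 lands at position 1 of the cycle → 1.
Second: linear, +3 per step → 37 at step 10.

(1,37)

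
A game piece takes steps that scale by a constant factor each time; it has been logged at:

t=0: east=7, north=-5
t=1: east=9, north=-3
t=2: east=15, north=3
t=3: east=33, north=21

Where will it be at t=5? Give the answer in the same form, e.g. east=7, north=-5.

east=249, north=237

The jumps are (+2, +2), (+6, +6), (+18, +18) — a geometric progression with ratio 3.
step 4: east=33, north=21 + (+54, +54) → east=87, north=75
step 5: east=87, north=75 + (+162, +162) → east=249, north=237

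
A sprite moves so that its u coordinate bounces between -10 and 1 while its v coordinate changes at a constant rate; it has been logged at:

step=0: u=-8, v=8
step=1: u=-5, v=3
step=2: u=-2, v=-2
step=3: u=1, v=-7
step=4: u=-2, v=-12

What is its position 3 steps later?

u=-9, v=-27

The u coordinate reflects between -10 and 1, moving 3 per step.
  step 5: -2 → -5
  step 6: -5 → -8
  step 7: -8 → -9
The v coordinate changes by -5 each step: at step 7 it is -27.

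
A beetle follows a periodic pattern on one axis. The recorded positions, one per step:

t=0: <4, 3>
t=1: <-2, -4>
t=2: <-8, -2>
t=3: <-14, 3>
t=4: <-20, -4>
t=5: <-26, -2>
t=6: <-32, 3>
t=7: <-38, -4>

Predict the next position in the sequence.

The first coordinate changes by -6 each step, so at step 8 it is 4 + 8·(-6) = -44.
The second coordinate repeats the cycle [3, -4, -2] with period 3; step 8 mod 3 = 2, giving -2.

<-44, -2>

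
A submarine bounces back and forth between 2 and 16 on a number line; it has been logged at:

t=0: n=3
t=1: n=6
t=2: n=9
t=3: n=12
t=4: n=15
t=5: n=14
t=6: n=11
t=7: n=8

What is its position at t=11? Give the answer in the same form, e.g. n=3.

n=8

The value reflects between 2 and 16, moving 3 per step.
  step 8: 8 → 5
  step 9: 5 → 2
  step 10: 2 → 5
  step 11: 5 → 8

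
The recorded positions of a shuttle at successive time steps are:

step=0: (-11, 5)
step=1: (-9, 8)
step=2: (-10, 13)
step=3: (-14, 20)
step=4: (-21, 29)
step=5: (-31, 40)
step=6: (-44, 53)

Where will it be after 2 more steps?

Successive displacements: (+2, +3), (-1, +5), (-4, +7), (-7, +9), (-10, +11), (-13, +13) — each changes by (-3, +2).
step 7: (-44, 53) + (-16, +15) → (-60, 68)
step 8: (-60, 68) + (-19, +17) → (-79, 85)

(-79, 85)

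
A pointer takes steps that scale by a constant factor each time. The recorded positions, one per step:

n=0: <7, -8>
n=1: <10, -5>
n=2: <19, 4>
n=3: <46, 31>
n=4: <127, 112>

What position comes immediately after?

Step-to-step displacements: <+3, +3>, <+9, +9>, <+27, +27>, <+81, +81>; each is 3× the previous.
step 5: <127, 112> + <+243, +243> → <370, 355>

<370, 355>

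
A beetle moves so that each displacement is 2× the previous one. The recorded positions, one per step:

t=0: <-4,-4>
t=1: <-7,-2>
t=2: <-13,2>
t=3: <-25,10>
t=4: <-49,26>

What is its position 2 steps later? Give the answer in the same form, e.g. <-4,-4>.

Consecutive displacements <-3,+2>, <-6,+4>, <-12,+8>, <-24,+16> scale by a factor of 2 each step.
step 5: <-49,26> + <-48,+32> → <-97,58>
step 6: <-97,58> + <-96,+64> → <-193,122>

<-193,122>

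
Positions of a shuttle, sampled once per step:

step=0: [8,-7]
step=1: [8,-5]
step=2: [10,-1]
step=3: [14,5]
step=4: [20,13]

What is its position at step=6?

First differences are [+0,+2], [+2,+4], [+4,+6], [+6,+8]; their common second difference is [+2,+2] (constant acceleration).
step 5: [20,13] + [+8,+10] → [28,23]
step 6: [28,23] + [+10,+12] → [38,35]

[38,35]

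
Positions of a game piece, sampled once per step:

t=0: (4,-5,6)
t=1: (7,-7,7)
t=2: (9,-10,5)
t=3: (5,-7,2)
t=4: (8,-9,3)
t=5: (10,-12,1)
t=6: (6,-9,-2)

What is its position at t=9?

(7,-11,-6)

The moves between consecutive positions are (+3,-2,+1), (+2,-3,-2), (-4,+3,-3), (+3,-2,+1), (+2,-3,-2), (-4,+3,-3); they repeat the 3-cycle [(+3,-2,+1), (+2,-3,-2), (-4,+3,-3)].
step 7: apply (+3,-2,+1) → (9,-11,-1)
step 8: apply (+2,-3,-2) → (11,-14,-3)
step 9: apply (-4,+3,-3) → (7,-11,-6)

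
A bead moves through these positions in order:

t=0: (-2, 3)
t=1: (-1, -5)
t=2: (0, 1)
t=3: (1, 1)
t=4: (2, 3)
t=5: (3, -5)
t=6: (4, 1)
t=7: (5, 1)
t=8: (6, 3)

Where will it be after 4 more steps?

The first coordinate changes by +1 each step, so at step 12 it is -2 + 12·(1) = 10.
The second coordinate repeats the cycle [3, -5, 1, 1] with period 4; step 12 mod 4 = 0, giving 3.

(10, 3)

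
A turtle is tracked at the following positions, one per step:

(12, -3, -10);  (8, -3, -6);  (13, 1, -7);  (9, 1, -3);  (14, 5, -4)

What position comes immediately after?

Step-to-step displacements: (-4, +0, +4), (+5, +4, -1), (-4, +0, +4), (+5, +4, -1) — a repeating cycle of length 2.
step 5: apply (-4, +0, +4) → (10, 5, 0)

(10, 5, 0)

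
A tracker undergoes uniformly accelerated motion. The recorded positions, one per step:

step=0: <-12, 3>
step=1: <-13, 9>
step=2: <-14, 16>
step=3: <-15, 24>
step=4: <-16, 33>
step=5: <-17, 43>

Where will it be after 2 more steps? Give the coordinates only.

<-19, 66>

First differences are <-1, +6>, <-1, +7>, <-1, +8>, <-1, +9>, <-1, +10>; their common second difference is <+0, +1> (constant acceleration).
step 6: <-17, 43> + <-1, +11> → <-18, 54>
step 7: <-18, 54> + <-1, +12> → <-19, 66>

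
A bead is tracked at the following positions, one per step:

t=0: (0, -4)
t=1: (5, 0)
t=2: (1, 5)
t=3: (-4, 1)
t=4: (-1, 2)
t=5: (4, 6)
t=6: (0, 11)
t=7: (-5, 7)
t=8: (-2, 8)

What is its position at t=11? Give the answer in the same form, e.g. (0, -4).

(-6, 13)

The moves between consecutive positions are (+5, +4), (-4, +5), (-5, -4), (+3, +1), (+5, +4), (-4, +5), (-5, -4), (+3, +1); they repeat the 4-cycle [(+5, +4), (-4, +5), (-5, -4), (+3, +1)].
step 9: apply (+5, +4) → (3, 12)
step 10: apply (-4, +5) → (-1, 17)
step 11: apply (-5, -4) → (-6, 13)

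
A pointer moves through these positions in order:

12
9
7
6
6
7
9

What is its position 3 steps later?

21

Taking differences between consecutive positions: -3, -2, -1, +0, +1, +2. These grow by +1 each step.
step 7: 9 + 3 → 12
step 8: 12 + 4 → 16
step 9: 16 + 5 → 21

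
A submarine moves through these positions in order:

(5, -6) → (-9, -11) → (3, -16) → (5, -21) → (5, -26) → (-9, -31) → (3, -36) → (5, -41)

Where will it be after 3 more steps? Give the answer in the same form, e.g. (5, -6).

(3, -56)

First: cycles through 5, -9, 3, 5 every 4 steps. Step 10 lands at position 2 of the cycle → 3.
Second: linear, -5 per step → -56 at step 10.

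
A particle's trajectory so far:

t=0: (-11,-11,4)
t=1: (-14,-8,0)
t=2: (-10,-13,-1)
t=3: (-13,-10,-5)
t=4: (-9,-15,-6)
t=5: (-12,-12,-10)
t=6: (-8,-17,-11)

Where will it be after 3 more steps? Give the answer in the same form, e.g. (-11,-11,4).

The moves between consecutive positions are (-3,+3,-4), (+4,-5,-1), (-3,+3,-4), (+4,-5,-1), (-3,+3,-4), (+4,-5,-1); they repeat the 2-cycle [(-3,+3,-4), (+4,-5,-1)].
step 7: apply (-3,+3,-4) → (-11,-14,-15)
step 8: apply (+4,-5,-1) → (-7,-19,-16)
step 9: apply (-3,+3,-4) → (-10,-16,-20)

(-10,-16,-20)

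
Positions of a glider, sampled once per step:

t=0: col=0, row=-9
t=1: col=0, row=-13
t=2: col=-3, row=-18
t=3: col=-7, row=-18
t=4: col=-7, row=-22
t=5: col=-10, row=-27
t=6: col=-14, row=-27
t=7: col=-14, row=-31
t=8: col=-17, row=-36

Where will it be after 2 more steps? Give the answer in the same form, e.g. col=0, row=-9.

col=-21, row=-40

Step-to-step displacements: (+0, -4), (-3, -5), (-4, +0), (+0, -4), (-3, -5), (-4, +0), (+0, -4), (-3, -5) — a repeating cycle of length 3.
step 9: apply (-4, +0) → col=-21, row=-36
step 10: apply (+0, -4) → col=-21, row=-40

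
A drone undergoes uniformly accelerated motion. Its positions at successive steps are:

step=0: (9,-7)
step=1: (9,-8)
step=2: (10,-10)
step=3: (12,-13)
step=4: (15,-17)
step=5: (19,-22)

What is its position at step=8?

(37,-43)

Taking differences between consecutive positions: (+0,-1), (+1,-2), (+2,-3), (+3,-4), (+4,-5). These grow by (+1,-1) each step.
step 6: (19,-22) + (+5,-6) → (24,-28)
step 7: (24,-28) + (+6,-7) → (30,-35)
step 8: (30,-35) + (+7,-8) → (37,-43)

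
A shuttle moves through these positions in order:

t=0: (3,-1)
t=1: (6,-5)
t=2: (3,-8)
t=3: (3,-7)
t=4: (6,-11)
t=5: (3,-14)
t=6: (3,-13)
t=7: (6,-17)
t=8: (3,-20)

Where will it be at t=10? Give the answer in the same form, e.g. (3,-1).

(6,-23)

The moves between consecutive positions are (+3,-4), (-3,-3), (+0,+1), (+3,-4), (-3,-3), (+0,+1), (+3,-4), (-3,-3); they repeat the 3-cycle [(+3,-4), (-3,-3), (+0,+1)].
step 9: apply (+0,+1) → (3,-19)
step 10: apply (+3,-4) → (6,-23)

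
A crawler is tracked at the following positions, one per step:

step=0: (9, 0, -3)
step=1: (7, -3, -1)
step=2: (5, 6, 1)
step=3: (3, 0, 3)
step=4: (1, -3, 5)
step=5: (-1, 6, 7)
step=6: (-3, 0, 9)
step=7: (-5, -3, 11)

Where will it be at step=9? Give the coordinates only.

(-9, 0, 15)

First: linear, -2 per step → -9 at step 9.
Second: cycles through 0, -3, 6 every 3 steps. Step 9 lands at position 0 of the cycle → 0.
Third: linear, +2 per step → 15 at step 9.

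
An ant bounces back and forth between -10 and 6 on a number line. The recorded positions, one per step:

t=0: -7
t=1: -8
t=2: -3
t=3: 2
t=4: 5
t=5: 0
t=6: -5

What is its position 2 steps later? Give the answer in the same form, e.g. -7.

-5

The value travels 5 per step and bounces off the walls at -10 and 6.
  step 7: -5 → -10
  step 8: -10 → -5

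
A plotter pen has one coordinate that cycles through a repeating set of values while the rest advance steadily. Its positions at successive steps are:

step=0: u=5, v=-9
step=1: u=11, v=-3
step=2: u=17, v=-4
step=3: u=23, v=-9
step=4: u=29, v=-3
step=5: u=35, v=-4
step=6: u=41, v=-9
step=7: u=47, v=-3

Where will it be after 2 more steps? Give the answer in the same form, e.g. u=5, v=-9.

u=59, v=-9

U: linear, +6 per step → 59 at step 9.
V: cycles through -9, -3, -4 every 3 steps. Step 9 lands at position 0 of the cycle → -9.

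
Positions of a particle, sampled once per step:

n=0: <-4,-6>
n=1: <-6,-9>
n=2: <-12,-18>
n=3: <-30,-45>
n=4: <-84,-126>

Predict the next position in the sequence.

<-246,-369>

Consecutive displacements <-2,-3>, <-6,-9>, <-18,-27>, <-54,-81> scale by a factor of 3 each step.
step 5: <-84,-126> + <-162,-243> → <-246,-369>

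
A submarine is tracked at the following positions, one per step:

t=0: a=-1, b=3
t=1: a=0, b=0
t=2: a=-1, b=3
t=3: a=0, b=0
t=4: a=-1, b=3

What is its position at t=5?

The jumps are (+1,-3), (-1,+3), (+1,-3), (-1,+3) — a geometric progression with ratio -1.
step 5: a=-1, b=3 + (+1,-3) → a=0, b=0

a=0, b=0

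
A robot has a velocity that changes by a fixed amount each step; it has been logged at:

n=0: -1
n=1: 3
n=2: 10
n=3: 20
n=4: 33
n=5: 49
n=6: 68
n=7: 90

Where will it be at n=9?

143

First differences are +4, +7, +10, +13, +16, +19, +22; their common second difference is +3 (constant acceleration).
step 8: 90 + 25 → 115
step 9: 115 + 28 → 143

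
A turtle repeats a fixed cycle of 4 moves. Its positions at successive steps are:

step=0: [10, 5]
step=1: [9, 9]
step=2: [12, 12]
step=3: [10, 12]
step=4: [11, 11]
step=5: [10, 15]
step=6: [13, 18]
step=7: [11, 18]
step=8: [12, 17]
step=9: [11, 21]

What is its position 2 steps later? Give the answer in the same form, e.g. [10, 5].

[12, 24]

The moves between consecutive positions are [-1, +4], [+3, +3], [-2, +0], [+1, -1], [-1, +4], [+3, +3], [-2, +0], [+1, -1], [-1, +4]; they repeat the 4-cycle [[-1, +4], [+3, +3], [-2, +0], [+1, -1]].
step 10: apply [+3, +3] → [14, 24]
step 11: apply [-2, +0] → [12, 24]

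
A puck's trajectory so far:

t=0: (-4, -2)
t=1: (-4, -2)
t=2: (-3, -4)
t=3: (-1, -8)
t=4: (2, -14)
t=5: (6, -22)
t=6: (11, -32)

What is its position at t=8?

(24, -58)

First differences are (+0, +0), (+1, -2), (+2, -4), (+3, -6), (+4, -8), (+5, -10); their common second difference is (+1, -2) (constant acceleration).
step 7: (11, -32) + (+6, -12) → (17, -44)
step 8: (17, -44) + (+7, -14) → (24, -58)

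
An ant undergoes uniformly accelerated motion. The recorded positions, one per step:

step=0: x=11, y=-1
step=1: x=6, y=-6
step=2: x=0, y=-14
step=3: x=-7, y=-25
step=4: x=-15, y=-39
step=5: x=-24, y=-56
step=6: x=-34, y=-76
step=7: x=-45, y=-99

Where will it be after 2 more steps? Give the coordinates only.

First differences are (-5, -5), (-6, -8), (-7, -11), (-8, -14), (-9, -17), (-10, -20), (-11, -23); their common second difference is (-1, -3) (constant acceleration).
step 8: x=-45, y=-99 + (-12, -26) → x=-57, y=-125
step 9: x=-57, y=-125 + (-13, -29) → x=-70, y=-154

x=-70, y=-154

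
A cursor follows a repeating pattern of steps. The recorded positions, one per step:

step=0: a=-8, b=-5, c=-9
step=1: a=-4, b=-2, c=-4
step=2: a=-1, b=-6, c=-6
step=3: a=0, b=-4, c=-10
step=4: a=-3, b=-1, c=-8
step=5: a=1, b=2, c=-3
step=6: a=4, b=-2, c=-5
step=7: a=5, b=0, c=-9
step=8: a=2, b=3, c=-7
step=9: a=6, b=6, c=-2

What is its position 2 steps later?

Step-to-step displacements: (+4,+3,+5), (+3,-4,-2), (+1,+2,-4), (-3,+3,+2), (+4,+3,+5), (+3,-4,-2), (+1,+2,-4), (-3,+3,+2), (+4,+3,+5) — a repeating cycle of length 4.
step 10: apply (+3,-4,-2) → a=9, b=2, c=-4
step 11: apply (+1,+2,-4) → a=10, b=4, c=-8

a=10, b=4, c=-8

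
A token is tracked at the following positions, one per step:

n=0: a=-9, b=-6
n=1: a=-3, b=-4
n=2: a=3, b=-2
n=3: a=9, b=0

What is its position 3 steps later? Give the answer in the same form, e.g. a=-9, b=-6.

a=27, b=6

The position changes by (+6, +2) every step.
step 4: a=9, b=0 + (+6, +2) → a=15, b=2
step 5: a=15, b=2 + (+6, +2) → a=21, b=4
step 6: a=21, b=4 + (+6, +2) → a=27, b=6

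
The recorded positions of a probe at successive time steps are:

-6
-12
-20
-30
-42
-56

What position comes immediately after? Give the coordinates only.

Successive displacements: -6, -8, -10, -12, -14 — each changes by -2.
step 6: -56 − 16 → -72

-72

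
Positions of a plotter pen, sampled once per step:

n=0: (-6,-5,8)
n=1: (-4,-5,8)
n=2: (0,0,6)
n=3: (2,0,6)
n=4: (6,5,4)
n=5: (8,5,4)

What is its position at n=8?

(18,15,0)

Differencing gives (+2,+0,+0), (+4,+5,-2), (+2,+0,+0), (+4,+5,-2), (+2,+0,+0). This is the pattern (+2,+0,+0), (+4,+5,-2) repeated.
step 6: apply (+4,+5,-2) → (12,10,2)
step 7: apply (+2,+0,+0) → (14,10,2)
step 8: apply (+4,+5,-2) → (18,15,0)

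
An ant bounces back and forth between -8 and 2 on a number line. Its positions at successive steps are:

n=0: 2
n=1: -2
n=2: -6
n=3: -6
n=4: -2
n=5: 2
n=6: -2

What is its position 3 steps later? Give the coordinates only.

The value travels 4 per step and bounces off the walls at -8 and 2.
  step 7: -2 → -6
  step 8: -6 → -6
  step 9: -6 → -2

-2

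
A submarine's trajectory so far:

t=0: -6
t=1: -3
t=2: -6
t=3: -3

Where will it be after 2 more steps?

-3

The jumps are +3, -3, +3 — a geometric progression with ratio -1.
step 4: -3 − 3 → -6
step 5: -6 + 3 → -3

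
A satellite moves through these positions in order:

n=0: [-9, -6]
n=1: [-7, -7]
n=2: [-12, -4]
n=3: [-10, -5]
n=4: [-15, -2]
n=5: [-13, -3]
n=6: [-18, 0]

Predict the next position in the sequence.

[-16, -1]

The moves between consecutive positions are [+2, -1], [-5, +3], [+2, -1], [-5, +3], [+2, -1], [-5, +3]; they repeat the 2-cycle [[+2, -1], [-5, +3]].
step 7: apply [+2, -1] → [-16, -1]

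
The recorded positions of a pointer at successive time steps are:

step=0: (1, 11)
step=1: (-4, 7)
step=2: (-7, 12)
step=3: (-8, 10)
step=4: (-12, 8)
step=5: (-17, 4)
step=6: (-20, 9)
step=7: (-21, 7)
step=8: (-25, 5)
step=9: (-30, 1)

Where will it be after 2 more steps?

(-34, 4)

The moves between consecutive positions are (-5, -4), (-3, +5), (-1, -2), (-4, -2), (-5, -4), (-3, +5), (-1, -2), (-4, -2), (-5, -4); they repeat the 4-cycle [(-5, -4), (-3, +5), (-1, -2), (-4, -2)].
step 10: apply (-3, +5) → (-33, 6)
step 11: apply (-1, -2) → (-34, 4)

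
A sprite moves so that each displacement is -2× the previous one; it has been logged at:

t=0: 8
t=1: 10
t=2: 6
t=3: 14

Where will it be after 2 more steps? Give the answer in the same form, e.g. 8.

30

Consecutive displacements +2, -4, +8 scale by a factor of -2 each step.
step 4: 14 − 16 → -2
step 5: -2 + 32 → 30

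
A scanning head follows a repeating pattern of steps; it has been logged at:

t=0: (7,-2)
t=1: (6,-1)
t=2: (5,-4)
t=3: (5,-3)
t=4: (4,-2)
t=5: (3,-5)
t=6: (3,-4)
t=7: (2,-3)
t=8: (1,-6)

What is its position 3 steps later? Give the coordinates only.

(-1,-7)

Step-to-step displacements: (-1,+1), (-1,-3), (+0,+1), (-1,+1), (-1,-3), (+0,+1), (-1,+1), (-1,-3) — a repeating cycle of length 3.
step 9: apply (+0,+1) → (1,-5)
step 10: apply (-1,+1) → (0,-4)
step 11: apply (-1,-3) → (-1,-7)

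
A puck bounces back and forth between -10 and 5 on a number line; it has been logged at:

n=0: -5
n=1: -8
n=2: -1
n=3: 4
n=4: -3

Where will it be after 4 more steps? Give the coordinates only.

The value reflects between -10 and 5, moving 7 per step.
  step 5: -3 → -10
  step 6: -10 → -3
  step 7: -3 → 4
  step 8: 4 → -1

-1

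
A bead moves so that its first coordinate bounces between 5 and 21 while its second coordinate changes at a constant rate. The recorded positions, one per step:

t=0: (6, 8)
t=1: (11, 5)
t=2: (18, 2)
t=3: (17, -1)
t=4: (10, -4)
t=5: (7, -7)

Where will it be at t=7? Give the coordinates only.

(21, -13)

The first coordinate reflects between 5 and 21, moving 7 per step.
  step 6: 7 → 14
  step 7: 14 → 21
The second coordinate changes by -3 each step: at step 7 it is -13.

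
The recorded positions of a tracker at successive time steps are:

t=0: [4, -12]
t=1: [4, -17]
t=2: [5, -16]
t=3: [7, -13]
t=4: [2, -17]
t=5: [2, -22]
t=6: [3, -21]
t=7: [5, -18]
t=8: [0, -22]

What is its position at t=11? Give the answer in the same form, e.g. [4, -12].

Step-to-step displacements: [+0, -5], [+1, +1], [+2, +3], [-5, -4], [+0, -5], [+1, +1], [+2, +3], [-5, -4] — a repeating cycle of length 4.
step 9: apply [+0, -5] → [0, -27]
step 10: apply [+1, +1] → [1, -26]
step 11: apply [+2, +3] → [3, -23]

[3, -23]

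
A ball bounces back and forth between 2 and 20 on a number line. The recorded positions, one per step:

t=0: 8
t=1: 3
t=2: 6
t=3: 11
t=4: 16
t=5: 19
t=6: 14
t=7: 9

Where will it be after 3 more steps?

10

The value travels 5 per step and bounces off the walls at 2 and 20.
  step 8: 9 → 4
  step 9: 4 → 5
  step 10: 5 → 10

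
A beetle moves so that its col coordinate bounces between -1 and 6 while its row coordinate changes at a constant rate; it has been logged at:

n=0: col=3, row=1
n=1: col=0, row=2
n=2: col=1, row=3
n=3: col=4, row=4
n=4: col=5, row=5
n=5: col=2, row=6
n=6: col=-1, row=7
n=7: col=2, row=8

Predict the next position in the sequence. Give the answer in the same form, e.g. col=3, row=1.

col=5, row=9

The col coordinate reflects between -1 and 6, moving 3 per step.
  step 8: 2 → 5
The row coordinate changes by +1 each step: at step 8 it is 9.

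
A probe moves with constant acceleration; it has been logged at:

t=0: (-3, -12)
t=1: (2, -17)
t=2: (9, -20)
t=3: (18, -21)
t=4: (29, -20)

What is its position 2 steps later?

(57, -12)

Taking differences between consecutive positions: (+5, -5), (+7, -3), (+9, -1), (+11, +1). These grow by (+2, +2) each step.
step 5: (29, -20) + (+13, +3) → (42, -17)
step 6: (42, -17) + (+15, +5) → (57, -12)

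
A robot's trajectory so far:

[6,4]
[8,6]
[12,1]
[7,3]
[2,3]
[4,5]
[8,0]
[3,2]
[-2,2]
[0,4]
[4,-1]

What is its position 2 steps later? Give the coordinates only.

Step-to-step displacements: [+2,+2], [+4,-5], [-5,+2], [-5,+0], [+2,+2], [+4,-5], [-5,+2], [-5,+0], [+2,+2], [+4,-5] — a repeating cycle of length 4.
step 11: apply [-5,+2] → [-1,1]
step 12: apply [-5,+0] → [-6,1]

[-6,1]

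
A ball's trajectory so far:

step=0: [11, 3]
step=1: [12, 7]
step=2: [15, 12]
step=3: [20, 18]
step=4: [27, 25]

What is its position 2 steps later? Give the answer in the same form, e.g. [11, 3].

[47, 42]

Taking differences between consecutive positions: [+1, +4], [+3, +5], [+5, +6], [+7, +7]. These grow by [+2, +1] each step.
step 5: [27, 25] + [+9, +8] → [36, 33]
step 6: [36, 33] + [+11, +9] → [47, 42]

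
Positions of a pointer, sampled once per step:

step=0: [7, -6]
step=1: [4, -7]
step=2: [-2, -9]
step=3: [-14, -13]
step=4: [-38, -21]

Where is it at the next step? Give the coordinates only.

Step-to-step displacements: [-3, -1], [-6, -2], [-12, -4], [-24, -8]; each is 2× the previous.
step 5: [-38, -21] + [-48, -16] → [-86, -37]

[-86, -37]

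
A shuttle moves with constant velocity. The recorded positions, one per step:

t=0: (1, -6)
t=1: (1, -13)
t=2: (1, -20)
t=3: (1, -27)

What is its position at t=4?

Each step adds (+0, -7) to the position.
step 4: (1, -27) + (+0, -7) → (1, -34)

(1, -34)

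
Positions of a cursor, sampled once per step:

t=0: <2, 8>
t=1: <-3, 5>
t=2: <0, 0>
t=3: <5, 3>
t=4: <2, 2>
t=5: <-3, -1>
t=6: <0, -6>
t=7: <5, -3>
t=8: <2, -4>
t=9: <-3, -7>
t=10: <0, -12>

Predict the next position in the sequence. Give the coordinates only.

<5, -9>

Differencing gives <-5, -3>, <+3, -5>, <+5, +3>, <-3, -1>, <-5, -3>, <+3, -5>, <+5, +3>, <-3, -1>, <-5, -3>, <+3, -5>. This is the pattern <-5, -3>, <+3, -5>, <+5, +3>, <-3, -1> repeated.
step 11: apply <+5, +3> → <5, -9>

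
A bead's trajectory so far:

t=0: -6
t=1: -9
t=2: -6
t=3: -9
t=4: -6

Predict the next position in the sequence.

The jumps are -3, +3, -3, +3 — a geometric progression with ratio -1.
step 5: -6 − 3 → -9

-9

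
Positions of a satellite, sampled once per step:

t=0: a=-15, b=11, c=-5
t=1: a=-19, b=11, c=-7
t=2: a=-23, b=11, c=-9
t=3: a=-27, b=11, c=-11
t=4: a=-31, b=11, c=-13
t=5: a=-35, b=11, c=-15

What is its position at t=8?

a=-47, b=11, c=-21

The position changes by (-4, +0, -2) every step.
step 6: a=-35, b=11, c=-15 + (-4, +0, -2) → a=-39, b=11, c=-17
step 7: a=-39, b=11, c=-17 + (-4, +0, -2) → a=-43, b=11, c=-19
step 8: a=-43, b=11, c=-19 + (-4, +0, -2) → a=-47, b=11, c=-21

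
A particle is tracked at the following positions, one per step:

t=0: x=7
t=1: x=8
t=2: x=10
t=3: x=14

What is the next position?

x=22

The jumps are +1, +2, +4 — a geometric progression with ratio 2.
step 4: 14 + 8 → x=22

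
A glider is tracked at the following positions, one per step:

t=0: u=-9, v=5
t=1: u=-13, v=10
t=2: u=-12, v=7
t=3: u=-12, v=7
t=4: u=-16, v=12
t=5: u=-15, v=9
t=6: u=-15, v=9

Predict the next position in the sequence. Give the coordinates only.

u=-19, v=14

Step-to-step displacements: (-4, +5), (+1, -3), (+0, +0), (-4, +5), (+1, -3), (+0, +0) — a repeating cycle of length 3.
step 7: apply (-4, +5) → u=-19, v=14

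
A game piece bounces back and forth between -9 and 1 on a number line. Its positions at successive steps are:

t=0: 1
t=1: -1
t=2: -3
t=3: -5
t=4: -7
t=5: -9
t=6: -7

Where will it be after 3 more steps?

-1

The value reflects between -9 and 1, moving 2 per step.
  step 7: -7 → -5
  step 8: -5 → -3
  step 9: -3 → -1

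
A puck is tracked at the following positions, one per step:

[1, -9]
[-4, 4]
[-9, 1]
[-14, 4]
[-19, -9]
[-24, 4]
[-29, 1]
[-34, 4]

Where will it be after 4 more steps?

[-54, 4]

First: linear, -5 per step → -54 at step 11.
Second: cycles through -9, 4, 1, 4 every 4 steps. Step 11 lands at position 3 of the cycle → 4.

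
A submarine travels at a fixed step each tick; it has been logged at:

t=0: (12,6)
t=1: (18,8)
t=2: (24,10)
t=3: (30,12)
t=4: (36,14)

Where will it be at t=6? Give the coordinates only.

(48,18)

Constant displacement of (+6,+2) per step.
step 5: (36,14) + (+6,+2) → (42,16)
step 6: (42,16) + (+6,+2) → (48,18)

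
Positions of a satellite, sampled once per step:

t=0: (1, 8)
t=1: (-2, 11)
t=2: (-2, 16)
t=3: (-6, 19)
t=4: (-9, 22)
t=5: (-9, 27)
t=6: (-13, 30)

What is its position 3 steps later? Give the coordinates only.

(-20, 41)

The moves between consecutive positions are (-3, +3), (+0, +5), (-4, +3), (-3, +3), (+0, +5), (-4, +3); they repeat the 3-cycle [(-3, +3), (+0, +5), (-4, +3)].
step 7: apply (-3, +3) → (-16, 33)
step 8: apply (+0, +5) → (-16, 38)
step 9: apply (-4, +3) → (-20, 41)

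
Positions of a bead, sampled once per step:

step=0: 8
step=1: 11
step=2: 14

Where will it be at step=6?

26

The position changes by +3 every step.
step 3: 14 + 3 → 17
step 4: 17 + 3 → 20
step 5: 20 + 3 → 23
step 6: 23 + 3 → 26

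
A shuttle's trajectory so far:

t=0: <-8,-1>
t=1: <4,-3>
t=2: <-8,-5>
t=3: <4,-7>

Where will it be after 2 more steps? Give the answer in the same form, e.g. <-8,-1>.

The first coordinate repeats the cycle [-8, 4] with period 2; step 5 mod 2 = 1, giving 4.
The second coordinate changes by -2 each step, so at step 5 it is -1 + 5·(-2) = -11.

<4,-11>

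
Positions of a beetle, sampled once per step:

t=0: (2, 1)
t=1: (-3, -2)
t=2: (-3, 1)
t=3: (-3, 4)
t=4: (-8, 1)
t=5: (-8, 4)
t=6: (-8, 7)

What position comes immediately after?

(-13, 4)

Step-to-step displacements: (-5, -3), (+0, +3), (+0, +3), (-5, -3), (+0, +3), (+0, +3) — a repeating cycle of length 3.
step 7: apply (-5, -3) → (-13, 4)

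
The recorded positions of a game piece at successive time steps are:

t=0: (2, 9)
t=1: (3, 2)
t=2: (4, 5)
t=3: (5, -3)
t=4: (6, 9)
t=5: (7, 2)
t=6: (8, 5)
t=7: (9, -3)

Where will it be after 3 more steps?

(12, 5)

First: linear, +1 per step → 12 at step 10.
Second: cycles through 9, 2, 5, -3 every 4 steps. Step 10 lands at position 2 of the cycle → 5.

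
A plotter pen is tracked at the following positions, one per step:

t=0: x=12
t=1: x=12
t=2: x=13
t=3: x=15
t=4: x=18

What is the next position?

x=22

First differences are +0, +1, +2, +3; their common second difference is +1 (constant acceleration).
step 5: 18 + 4 → x=22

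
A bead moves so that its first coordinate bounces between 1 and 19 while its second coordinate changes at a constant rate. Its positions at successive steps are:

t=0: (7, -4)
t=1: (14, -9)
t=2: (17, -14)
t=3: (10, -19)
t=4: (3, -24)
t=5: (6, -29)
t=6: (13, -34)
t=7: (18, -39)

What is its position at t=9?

The first coordinate travels 7 per step and bounces off the walls at 1 and 19.
  step 8: 18 → 11
  step 9: 11 → 4
The second coordinate changes by -5 each step: at step 9 it is -49.

(4, -49)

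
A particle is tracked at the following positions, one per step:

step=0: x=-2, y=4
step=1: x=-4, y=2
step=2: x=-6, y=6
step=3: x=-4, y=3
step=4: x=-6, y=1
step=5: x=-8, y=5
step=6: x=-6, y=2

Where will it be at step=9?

x=-8, y=1

The moves between consecutive positions are (-2, -2), (-2, +4), (+2, -3), (-2, -2), (-2, +4), (+2, -3); they repeat the 3-cycle [(-2, -2), (-2, +4), (+2, -3)].
step 7: apply (-2, -2) → x=-8, y=0
step 8: apply (-2, +4) → x=-10, y=4
step 9: apply (+2, -3) → x=-8, y=1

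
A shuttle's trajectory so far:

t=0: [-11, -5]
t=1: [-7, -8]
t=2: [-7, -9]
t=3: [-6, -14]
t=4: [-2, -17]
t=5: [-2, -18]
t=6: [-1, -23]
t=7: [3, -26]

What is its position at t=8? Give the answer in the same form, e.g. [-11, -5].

[3, -27]

The moves between consecutive positions are [+4, -3], [+0, -1], [+1, -5], [+4, -3], [+0, -1], [+1, -5], [+4, -3]; they repeat the 3-cycle [[+4, -3], [+0, -1], [+1, -5]].
step 8: apply [+0, -1] → [3, -27]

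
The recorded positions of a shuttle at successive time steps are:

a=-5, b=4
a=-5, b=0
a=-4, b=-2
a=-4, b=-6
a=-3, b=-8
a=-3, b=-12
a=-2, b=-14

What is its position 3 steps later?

a=-1, b=-24

The moves between consecutive positions are (+0, -4), (+1, -2), (+0, -4), (+1, -2), (+0, -4), (+1, -2); they repeat the 2-cycle [(+0, -4), (+1, -2)].
step 7: apply (+0, -4) → a=-2, b=-18
step 8: apply (+1, -2) → a=-1, b=-20
step 9: apply (+0, -4) → a=-1, b=-24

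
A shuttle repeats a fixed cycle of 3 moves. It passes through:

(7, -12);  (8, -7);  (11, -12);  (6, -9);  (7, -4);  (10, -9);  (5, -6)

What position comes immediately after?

(6, -1)

Step-to-step displacements: (+1, +5), (+3, -5), (-5, +3), (+1, +5), (+3, -5), (-5, +3) — a repeating cycle of length 3.
step 7: apply (+1, +5) → (6, -1)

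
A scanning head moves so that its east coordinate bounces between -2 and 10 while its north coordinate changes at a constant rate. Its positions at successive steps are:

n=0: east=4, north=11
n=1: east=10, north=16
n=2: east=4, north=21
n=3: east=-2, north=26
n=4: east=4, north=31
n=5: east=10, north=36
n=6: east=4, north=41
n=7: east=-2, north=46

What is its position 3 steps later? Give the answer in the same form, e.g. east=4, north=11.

The east coordinate travels 6 per step and bounces off the walls at -2 and 10.
  step 8: -2 → 4
  step 9: 4 → 10
  step 10: 10 → 4
The north coordinate changes by +5 each step: at step 10 it is 61.

east=4, north=61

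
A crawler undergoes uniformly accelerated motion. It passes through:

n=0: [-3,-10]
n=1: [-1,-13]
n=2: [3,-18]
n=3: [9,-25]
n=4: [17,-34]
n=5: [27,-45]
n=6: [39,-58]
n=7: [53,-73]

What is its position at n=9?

Successive displacements: [+2,-3], [+4,-5], [+6,-7], [+8,-9], [+10,-11], [+12,-13], [+14,-15] — each changes by [+2,-2].
step 8: [53,-73] + [+16,-17] → [69,-90]
step 9: [69,-90] + [+18,-19] → [87,-109]

[87,-109]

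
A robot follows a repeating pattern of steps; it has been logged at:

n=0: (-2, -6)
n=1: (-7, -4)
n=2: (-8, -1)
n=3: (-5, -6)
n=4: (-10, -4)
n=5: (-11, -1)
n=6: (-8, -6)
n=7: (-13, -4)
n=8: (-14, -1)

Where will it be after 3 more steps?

The moves between consecutive positions are (-5, +2), (-1, +3), (+3, -5), (-5, +2), (-1, +3), (+3, -5), (-5, +2), (-1, +3); they repeat the 3-cycle [(-5, +2), (-1, +3), (+3, -5)].
step 9: apply (+3, -5) → (-11, -6)
step 10: apply (-5, +2) → (-16, -4)
step 11: apply (-1, +3) → (-17, -1)

(-17, -1)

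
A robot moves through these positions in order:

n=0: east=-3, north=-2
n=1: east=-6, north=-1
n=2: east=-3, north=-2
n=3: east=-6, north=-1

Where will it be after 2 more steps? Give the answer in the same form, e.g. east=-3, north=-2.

The jumps are (-3, +1), (+3, -1), (-3, +1) — a geometric progression with ratio -1.
step 4: east=-6, north=-1 + (+3, -1) → east=-3, north=-2
step 5: east=-3, north=-2 + (-3, +1) → east=-6, north=-1

east=-6, north=-1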